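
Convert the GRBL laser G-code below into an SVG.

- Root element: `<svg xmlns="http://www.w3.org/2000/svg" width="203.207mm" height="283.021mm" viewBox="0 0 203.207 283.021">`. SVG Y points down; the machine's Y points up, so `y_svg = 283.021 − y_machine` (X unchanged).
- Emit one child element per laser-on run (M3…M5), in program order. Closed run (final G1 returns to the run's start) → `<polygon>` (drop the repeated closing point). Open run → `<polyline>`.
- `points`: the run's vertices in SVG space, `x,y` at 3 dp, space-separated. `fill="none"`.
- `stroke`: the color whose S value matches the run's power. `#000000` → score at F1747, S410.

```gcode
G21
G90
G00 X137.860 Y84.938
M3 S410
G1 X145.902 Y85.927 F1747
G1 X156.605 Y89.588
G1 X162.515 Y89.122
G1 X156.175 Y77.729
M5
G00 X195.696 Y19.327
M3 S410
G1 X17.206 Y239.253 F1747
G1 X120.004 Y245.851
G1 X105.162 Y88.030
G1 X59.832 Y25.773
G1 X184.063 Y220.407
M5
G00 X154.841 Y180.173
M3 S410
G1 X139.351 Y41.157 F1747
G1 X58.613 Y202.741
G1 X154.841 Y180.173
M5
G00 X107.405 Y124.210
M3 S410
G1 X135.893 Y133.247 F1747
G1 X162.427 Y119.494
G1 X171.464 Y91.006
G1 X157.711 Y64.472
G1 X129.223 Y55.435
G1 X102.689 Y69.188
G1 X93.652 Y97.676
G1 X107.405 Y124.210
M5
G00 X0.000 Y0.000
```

Machine Y-up, SVG Y-down with viewBox height 283.021, so y_svg = 283.021 − y_machine; X carries over. Every run uses S410, so all elements get stroke `#000000` (score).

Run 1: The run is open, so emit a `<polyline>` with points (Y-flipped): 137.860,198.083 145.902,197.094 156.605,193.433 162.515,193.899 156.175,205.292.

Run 2: The run is open, so emit a `<polyline>` with points (Y-flipped): 195.696,263.694 17.206,43.768 120.004,37.170 105.162,194.991 59.832,257.248 184.063,62.614.

Run 3: The run returns to its start, so emit a `<polygon>` with points (Y-flipped): 154.841,102.848 139.351,241.864 58.613,80.280.

Run 4: The run returns to its start, so emit a `<polygon>` with points (Y-flipped): 107.405,158.811 135.893,149.774 162.427,163.527 171.464,192.015 157.711,218.549 129.223,227.586 102.689,213.833 93.652,185.345.

<svg xmlns="http://www.w3.org/2000/svg" width="203.207mm" height="283.021mm" viewBox="0 0 203.207 283.021">
  <polyline points="137.860,198.083 145.902,197.094 156.605,193.433 162.515,193.899 156.175,205.292" fill="none" stroke="#000000"/>
  <polyline points="195.696,263.694 17.206,43.768 120.004,37.170 105.162,194.991 59.832,257.248 184.063,62.614" fill="none" stroke="#000000"/>
  <polygon points="154.841,102.848 139.351,241.864 58.613,80.280" fill="none" stroke="#000000"/>
  <polygon points="107.405,158.811 135.893,149.774 162.427,163.527 171.464,192.015 157.711,218.549 129.223,227.586 102.689,213.833 93.652,185.345" fill="none" stroke="#000000"/>
</svg>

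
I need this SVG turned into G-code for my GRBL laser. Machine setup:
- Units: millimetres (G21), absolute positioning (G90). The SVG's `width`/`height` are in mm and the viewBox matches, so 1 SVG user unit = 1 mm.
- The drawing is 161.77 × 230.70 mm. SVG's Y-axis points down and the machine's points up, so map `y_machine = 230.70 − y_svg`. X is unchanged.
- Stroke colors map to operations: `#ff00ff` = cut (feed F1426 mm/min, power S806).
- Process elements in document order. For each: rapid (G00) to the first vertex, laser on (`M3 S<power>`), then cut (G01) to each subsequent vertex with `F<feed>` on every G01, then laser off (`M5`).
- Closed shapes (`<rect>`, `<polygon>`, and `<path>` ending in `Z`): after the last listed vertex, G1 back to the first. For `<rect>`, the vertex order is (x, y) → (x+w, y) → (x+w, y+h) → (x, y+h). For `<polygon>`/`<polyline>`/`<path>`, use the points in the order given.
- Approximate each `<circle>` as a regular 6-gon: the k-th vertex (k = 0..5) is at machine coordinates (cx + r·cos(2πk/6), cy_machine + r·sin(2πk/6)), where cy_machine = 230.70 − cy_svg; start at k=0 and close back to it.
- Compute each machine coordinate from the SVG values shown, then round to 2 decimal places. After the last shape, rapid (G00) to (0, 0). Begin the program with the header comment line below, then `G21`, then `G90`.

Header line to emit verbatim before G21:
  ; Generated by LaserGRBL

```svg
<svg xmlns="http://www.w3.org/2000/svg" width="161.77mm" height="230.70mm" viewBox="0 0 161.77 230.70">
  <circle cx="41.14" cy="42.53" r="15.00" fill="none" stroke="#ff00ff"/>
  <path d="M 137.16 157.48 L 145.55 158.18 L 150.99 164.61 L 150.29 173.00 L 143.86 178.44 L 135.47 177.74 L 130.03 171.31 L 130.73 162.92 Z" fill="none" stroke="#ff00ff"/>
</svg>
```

viewBox `0 0 161.77 230.70` with mm width/height → 1 unit = 1 mm. Flip: y_m = 230.70 − y_svg.

**Shape 1** — `<circle>` circle, stroke `#ff00ff` → cut (S806, F1426). Machine vertices: (56.14,188.17) → (48.64,201.16) → (33.64,201.16) → (26.14,188.17) → (33.64,175.18) → (48.64,175.18) → (56.14,188.17). Closed: final G1 returns to the first vertex.

**Shape 2** — `<path>` regular polygon, stroke `#ff00ff` → cut (S806, F1426). Machine vertices: (137.16,73.22) → (145.55,72.52) → (150.99,66.09) → (150.29,57.70) → (143.86,52.26) → (135.47,52.96) → (130.03,59.39) → (130.73,67.78) → (137.16,73.22). Closed: final G1 returns to the first vertex.

; Generated by LaserGRBL
G21
G90
G00 X56.14 Y188.17
M3 S806
G01 X48.64 Y201.16 F1426
G01 X33.64 Y201.16 F1426
G01 X26.14 Y188.17 F1426
G01 X33.64 Y175.18 F1426
G01 X48.64 Y175.18 F1426
G01 X56.14 Y188.17 F1426
M5
G00 X137.16 Y73.22
M3 S806
G01 X145.55 Y72.52 F1426
G01 X150.99 Y66.09 F1426
G01 X150.29 Y57.70 F1426
G01 X143.86 Y52.26 F1426
G01 X135.47 Y52.96 F1426
G01 X130.03 Y59.39 F1426
G01 X130.73 Y67.78 F1426
G01 X137.16 Y73.22 F1426
M5
G00 X0.00 Y0.00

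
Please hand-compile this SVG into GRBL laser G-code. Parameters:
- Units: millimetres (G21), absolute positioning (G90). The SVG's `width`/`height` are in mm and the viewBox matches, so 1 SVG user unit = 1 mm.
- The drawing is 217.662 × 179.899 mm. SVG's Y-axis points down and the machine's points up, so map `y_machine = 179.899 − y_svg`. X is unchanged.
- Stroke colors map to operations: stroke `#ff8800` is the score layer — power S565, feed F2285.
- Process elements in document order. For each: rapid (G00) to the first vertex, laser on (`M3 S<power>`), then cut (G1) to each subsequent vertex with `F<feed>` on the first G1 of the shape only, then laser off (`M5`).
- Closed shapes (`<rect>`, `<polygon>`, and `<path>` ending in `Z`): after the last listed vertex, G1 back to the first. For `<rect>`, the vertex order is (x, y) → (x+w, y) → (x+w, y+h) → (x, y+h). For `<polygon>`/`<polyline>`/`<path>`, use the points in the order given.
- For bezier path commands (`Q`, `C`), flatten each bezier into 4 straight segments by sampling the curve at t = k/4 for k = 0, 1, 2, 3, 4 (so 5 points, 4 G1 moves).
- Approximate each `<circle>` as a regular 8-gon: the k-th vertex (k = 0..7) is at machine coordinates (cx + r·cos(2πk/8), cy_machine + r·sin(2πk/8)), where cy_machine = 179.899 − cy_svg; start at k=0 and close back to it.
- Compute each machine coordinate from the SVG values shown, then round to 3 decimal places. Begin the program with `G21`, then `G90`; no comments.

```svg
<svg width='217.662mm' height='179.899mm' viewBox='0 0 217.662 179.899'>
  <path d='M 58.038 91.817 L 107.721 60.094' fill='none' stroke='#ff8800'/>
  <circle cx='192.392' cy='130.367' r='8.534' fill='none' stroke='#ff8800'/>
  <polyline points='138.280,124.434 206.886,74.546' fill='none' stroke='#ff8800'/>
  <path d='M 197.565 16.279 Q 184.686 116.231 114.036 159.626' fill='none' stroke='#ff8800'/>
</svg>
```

viewBox `0 0 217.662 179.899` with mm width/height → 1 unit = 1 mm. Flip: y_m = 179.899 − y_svg.

**Shape 1** — `<path>` line segment, stroke `#ff8800` → score (S565, F2285). Machine vertices: (58.038,88.082) → (107.721,119.805). Open path.

**Shape 2** — `<circle>` circle, stroke `#ff8800` → score (S565, F2285). Machine vertices: (200.926,49.532) → (198.426,55.566) → (192.392,58.066) → (186.358,55.566) → (183.858,49.532) → (186.358,43.498) → (192.392,40.998) → (198.426,43.498) → (200.926,49.532). Closed: final G1 returns to the first vertex.

**Shape 3** — `<polyline>` line segment, stroke `#ff8800` → score (S565, F2285). Machine vertices: (138.280,55.465) → (206.886,105.353). Open path.

**Shape 4** — `<path>` quadratic bezier, stroke `#ff8800` → score (S565, F2285). Control points (SVG): P0=(197.565,16.279), P1=(184.686,116.231), P2=(114.036,159.626); sampled at t=k/4. Machine vertices: (197.565,163.620) → (187.515,117.179) → (170.243,77.807) → (145.750,45.505) → (114.036,20.273). Open path.

G21
G90
G00 X58.038 Y88.082
M3 S565
G1 X107.721 Y119.805 F2285
M5
G00 X200.926 Y49.532
M3 S565
G1 X198.426 Y55.566 F2285
G1 X192.392 Y58.066
G1 X186.358 Y55.566
G1 X183.858 Y49.532
G1 X186.358 Y43.498
G1 X192.392 Y40.998
G1 X198.426 Y43.498
G1 X200.926 Y49.532
M5
G00 X138.280 Y55.465
M3 S565
G1 X206.886 Y105.353 F2285
M5
G00 X197.565 Y163.620
M3 S565
G1 X187.515 Y117.179 F2285
G1 X170.243 Y77.807
G1 X145.750 Y45.505
G1 X114.036 Y20.273
M5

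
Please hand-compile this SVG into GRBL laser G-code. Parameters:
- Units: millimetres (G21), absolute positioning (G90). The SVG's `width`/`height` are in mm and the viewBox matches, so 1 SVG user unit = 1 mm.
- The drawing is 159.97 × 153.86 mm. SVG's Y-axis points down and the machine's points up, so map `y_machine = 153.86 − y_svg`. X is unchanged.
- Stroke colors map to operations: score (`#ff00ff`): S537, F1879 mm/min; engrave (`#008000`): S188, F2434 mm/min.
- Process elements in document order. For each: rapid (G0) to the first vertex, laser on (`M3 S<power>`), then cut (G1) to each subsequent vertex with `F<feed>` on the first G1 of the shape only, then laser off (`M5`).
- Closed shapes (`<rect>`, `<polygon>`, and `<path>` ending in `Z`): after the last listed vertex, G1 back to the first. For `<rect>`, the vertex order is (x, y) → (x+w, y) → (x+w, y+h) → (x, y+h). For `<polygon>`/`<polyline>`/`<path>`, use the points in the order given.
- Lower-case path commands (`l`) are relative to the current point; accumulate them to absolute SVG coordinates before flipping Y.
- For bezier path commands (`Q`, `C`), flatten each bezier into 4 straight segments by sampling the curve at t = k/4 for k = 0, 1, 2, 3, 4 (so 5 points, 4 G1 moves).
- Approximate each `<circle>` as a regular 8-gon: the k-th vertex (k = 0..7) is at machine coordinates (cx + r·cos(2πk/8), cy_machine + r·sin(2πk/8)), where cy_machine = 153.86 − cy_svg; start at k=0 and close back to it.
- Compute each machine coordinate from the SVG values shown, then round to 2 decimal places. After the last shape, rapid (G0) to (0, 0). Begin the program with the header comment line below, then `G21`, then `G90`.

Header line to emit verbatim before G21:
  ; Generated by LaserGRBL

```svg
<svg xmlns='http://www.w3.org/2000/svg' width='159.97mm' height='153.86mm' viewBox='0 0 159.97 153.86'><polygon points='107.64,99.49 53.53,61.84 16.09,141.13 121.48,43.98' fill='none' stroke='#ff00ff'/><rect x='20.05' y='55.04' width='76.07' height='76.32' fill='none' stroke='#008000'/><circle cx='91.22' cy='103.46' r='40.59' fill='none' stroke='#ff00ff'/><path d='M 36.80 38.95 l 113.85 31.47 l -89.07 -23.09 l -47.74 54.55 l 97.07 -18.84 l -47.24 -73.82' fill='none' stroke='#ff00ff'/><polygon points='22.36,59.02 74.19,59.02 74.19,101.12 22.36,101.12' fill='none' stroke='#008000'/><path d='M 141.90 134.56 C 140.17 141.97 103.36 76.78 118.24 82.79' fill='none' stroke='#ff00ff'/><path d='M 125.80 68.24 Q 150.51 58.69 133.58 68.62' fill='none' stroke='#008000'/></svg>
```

1 u = 1 mm; y_m = 153.86 − y.

[1] `<polygon>` closed polygon, #ff00ff→score S537 F1879: (107.64,54.37) → (53.53,92.02) → (16.09,12.73) → (121.48,109.88) → (107.64,54.37) (closed)

[2] `<rect>` rectangle, #008000→engrave S188 F2434: (20.05,98.82) → (96.12,98.82) → (96.12,22.50) → (20.05,22.50) → (20.05,98.82) (closed)

[3] `<circle>` circle, #ff00ff→score S537 F1879: (131.81,50.40) → (119.92,79.10) → (91.22,90.99) → (62.52,79.10) → (50.63,50.40) → (62.52,21.70) → (91.22,9.81) → (119.92,21.70) → (131.81,50.40) (closed)

[4] `<path>` open polyline, #ff00ff→score S537 F1879: (36.80,114.91) → (150.65,83.44) → (61.58,106.53) → (13.84,51.98) → (110.91,70.82) → (63.67,144.64)

[5] `<polygon>` rectangle, #008000→engrave S188 F2434: (22.36,94.84) → (74.19,94.84) → (74.19,52.74) → (22.36,52.74) → (22.36,94.84) (closed)

[6] `<path>` cubic bezier, #ff00ff→score S537 F1879: (141.90,19.30) → (135.38,25.11) → (123.84,44.66) → (115.42,64.47) → (118.24,71.07)

[7] `<path>` quadratic bezier, #008000→engrave S188 F2434: (125.80,85.62) → (135.55,89.18) → (140.10,90.30) → (139.44,88.99) → (133.58,85.24)

; Generated by LaserGRBL
G21
G90
G0 X107.64 Y54.37
M3 S537
G1 X53.53 Y92.02 F1879
G1 X16.09 Y12.73
G1 X121.48 Y109.88
G1 X107.64 Y54.37
M5
G0 X20.05 Y98.82
M3 S188
G1 X96.12 Y98.82 F2434
G1 X96.12 Y22.50
G1 X20.05 Y22.50
G1 X20.05 Y98.82
M5
G0 X131.81 Y50.40
M3 S537
G1 X119.92 Y79.10 F1879
G1 X91.22 Y90.99
G1 X62.52 Y79.10
G1 X50.63 Y50.40
G1 X62.52 Y21.70
G1 X91.22 Y9.81
G1 X119.92 Y21.70
G1 X131.81 Y50.40
M5
G0 X36.80 Y114.91
M3 S537
G1 X150.65 Y83.44 F1879
G1 X61.58 Y106.53
G1 X13.84 Y51.98
G1 X110.91 Y70.82
G1 X63.67 Y144.64
M5
G0 X22.36 Y94.84
M3 S188
G1 X74.19 Y94.84 F2434
G1 X74.19 Y52.74
G1 X22.36 Y52.74
G1 X22.36 Y94.84
M5
G0 X141.90 Y19.30
M3 S537
G1 X135.38 Y25.11 F1879
G1 X123.84 Y44.66
G1 X115.42 Y64.47
G1 X118.24 Y71.07
M5
G0 X125.80 Y85.62
M3 S188
G1 X135.55 Y89.18 F2434
G1 X140.10 Y90.30
G1 X139.44 Y88.99
G1 X133.58 Y85.24
M5
G0 X0.00 Y0.00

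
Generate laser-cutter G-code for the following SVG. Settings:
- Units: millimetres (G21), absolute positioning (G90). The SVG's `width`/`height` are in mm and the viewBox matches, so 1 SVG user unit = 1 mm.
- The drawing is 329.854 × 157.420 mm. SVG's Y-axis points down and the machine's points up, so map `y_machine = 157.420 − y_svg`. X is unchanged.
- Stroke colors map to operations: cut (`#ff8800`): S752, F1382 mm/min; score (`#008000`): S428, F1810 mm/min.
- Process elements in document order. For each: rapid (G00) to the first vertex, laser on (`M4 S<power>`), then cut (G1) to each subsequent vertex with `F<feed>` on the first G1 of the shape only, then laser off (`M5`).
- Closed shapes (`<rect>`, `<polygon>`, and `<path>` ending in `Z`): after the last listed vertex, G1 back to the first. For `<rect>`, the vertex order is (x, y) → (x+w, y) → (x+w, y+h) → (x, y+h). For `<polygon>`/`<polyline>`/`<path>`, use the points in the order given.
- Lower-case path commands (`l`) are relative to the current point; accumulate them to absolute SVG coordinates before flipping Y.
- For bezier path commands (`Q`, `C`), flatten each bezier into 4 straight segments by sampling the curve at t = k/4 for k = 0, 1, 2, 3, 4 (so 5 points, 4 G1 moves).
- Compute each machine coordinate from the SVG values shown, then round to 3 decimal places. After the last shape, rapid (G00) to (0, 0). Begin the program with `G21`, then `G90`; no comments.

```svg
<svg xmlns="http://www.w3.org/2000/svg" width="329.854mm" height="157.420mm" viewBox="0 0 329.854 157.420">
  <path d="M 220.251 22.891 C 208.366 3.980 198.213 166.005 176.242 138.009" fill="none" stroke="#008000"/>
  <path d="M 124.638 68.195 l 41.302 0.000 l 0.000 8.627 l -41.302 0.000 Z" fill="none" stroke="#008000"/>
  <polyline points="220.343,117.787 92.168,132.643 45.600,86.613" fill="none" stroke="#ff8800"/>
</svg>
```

G21
G90
G00 X220.251 Y134.529
M4 S428
G1 X211.450 Y120.583 F1810
G1 X202.029 Y73.563
G1 X190.716 Y28.247
G1 X176.242 Y19.411
M5
G00 X124.638 Y89.225
M4 S428
G1 X165.940 Y89.225 F1810
G1 X165.940 Y80.598
G1 X124.638 Y80.598
G1 X124.638 Y89.225
M5
G00 X220.343 Y39.633
M4 S752
G1 X92.168 Y24.777 F1382
G1 X45.600 Y70.807
M5
G00 X0.000 Y0.000

1 u = 1 mm; y_m = 157.420 − y.

[1] `<path>` cubic bezier, #008000→score S428 F1810: (220.251,134.529) → (211.450,120.583) → (202.029,73.563) → (190.716,28.247) → (176.242,19.411)

[2] `<path>` rectangle, #008000→score S428 F1810: (124.638,89.225) → (165.940,89.225) → (165.940,80.598) → (124.638,80.598) → (124.638,89.225) (closed)

[3] `<polyline>` open polyline, #ff8800→cut S752 F1382: (220.343,39.633) → (92.168,24.777) → (45.600,70.807)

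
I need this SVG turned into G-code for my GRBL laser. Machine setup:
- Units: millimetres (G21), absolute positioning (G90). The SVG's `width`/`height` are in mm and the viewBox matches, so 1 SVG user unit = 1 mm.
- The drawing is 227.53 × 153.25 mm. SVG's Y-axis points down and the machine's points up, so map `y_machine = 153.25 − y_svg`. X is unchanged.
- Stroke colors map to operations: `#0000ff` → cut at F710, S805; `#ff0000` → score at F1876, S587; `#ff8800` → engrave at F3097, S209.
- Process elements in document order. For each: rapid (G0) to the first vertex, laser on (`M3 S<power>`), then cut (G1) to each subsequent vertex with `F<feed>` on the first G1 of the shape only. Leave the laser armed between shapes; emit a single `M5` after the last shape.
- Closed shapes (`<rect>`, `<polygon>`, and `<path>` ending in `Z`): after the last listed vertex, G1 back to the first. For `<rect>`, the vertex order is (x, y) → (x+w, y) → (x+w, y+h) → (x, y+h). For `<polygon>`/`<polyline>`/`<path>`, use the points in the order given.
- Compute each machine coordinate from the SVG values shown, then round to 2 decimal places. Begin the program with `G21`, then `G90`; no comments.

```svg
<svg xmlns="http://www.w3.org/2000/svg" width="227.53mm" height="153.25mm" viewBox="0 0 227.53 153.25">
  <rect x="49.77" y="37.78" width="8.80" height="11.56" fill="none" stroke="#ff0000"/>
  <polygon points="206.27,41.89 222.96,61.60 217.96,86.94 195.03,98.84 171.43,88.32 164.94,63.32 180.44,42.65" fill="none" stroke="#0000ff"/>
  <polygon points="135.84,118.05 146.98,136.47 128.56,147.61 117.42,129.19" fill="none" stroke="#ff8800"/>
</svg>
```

Since the viewBox matches the mm dimensions, user units are millimetres directly. The only transform is the Y-flip y_m = 153.25 − y_svg.

Shape 1 is a rectangle drawn with `<rect>`. Its stroke #ff0000 means score at S587, F1876. After flipping Y the toolpath is (49.77,115.47) → (58.57,115.47) → (58.57,103.91) → (49.77,103.91) → (49.77,115.47), returning to the start.

Shape 2 is a regular polygon drawn with `<polygon>`. Its stroke #0000ff means cut at S805, F710. After flipping Y the toolpath is (206.27,111.36) → (222.96,91.65) → (217.96,66.31) → (195.03,54.41) → (171.43,64.93) → (164.94,89.93) → (180.44,110.60) → (206.27,111.36), returning to the start.

Shape 3 is a regular polygon drawn with `<polygon>`. Its stroke #ff8800 means engrave at S209, F3097. After flipping Y the toolpath is (135.84,35.20) → (146.98,16.78) → (128.56,5.64) → (117.42,24.06) → (135.84,35.20), returning to the start.

G21
G90
G0 X49.77 Y115.47
M3 S587
G1 X58.57 Y115.47 F1876
G1 X58.57 Y103.91
G1 X49.77 Y103.91
G1 X49.77 Y115.47
G0 X206.27 Y111.36
M3 S805
G1 X222.96 Y91.65 F710
G1 X217.96 Y66.31
G1 X195.03 Y54.41
G1 X171.43 Y64.93
G1 X164.94 Y89.93
G1 X180.44 Y110.60
G1 X206.27 Y111.36
G0 X135.84 Y35.20
M3 S209
G1 X146.98 Y16.78 F3097
G1 X128.56 Y5.64
G1 X117.42 Y24.06
G1 X135.84 Y35.20
M5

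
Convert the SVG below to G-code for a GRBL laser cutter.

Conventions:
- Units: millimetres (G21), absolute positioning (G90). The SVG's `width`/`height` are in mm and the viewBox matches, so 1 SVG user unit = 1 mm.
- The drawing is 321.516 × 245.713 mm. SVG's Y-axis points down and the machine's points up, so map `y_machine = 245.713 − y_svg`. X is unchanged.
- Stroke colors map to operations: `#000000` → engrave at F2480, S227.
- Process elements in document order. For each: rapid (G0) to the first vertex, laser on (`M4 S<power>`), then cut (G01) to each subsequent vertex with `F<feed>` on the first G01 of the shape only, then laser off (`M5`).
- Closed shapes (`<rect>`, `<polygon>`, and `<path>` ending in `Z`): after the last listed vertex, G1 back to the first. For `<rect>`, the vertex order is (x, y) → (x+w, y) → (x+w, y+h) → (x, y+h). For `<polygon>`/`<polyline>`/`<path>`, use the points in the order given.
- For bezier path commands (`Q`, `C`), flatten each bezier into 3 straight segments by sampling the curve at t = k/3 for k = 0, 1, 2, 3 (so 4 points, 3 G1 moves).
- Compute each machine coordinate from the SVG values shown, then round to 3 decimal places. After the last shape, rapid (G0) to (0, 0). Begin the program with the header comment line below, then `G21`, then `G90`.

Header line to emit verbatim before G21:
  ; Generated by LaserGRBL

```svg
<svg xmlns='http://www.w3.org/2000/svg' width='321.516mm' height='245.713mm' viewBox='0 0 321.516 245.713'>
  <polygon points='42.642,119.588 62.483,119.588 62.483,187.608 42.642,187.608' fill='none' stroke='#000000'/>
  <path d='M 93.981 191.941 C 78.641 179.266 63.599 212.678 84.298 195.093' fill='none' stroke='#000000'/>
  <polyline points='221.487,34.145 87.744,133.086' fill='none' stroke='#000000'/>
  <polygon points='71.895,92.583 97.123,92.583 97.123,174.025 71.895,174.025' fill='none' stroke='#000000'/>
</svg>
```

; Generated by LaserGRBL
G21
G90
G0 X42.642 Y126.125
M4 S227
G01 X62.483 Y126.125 F2480
G01 X62.483 Y58.105
G01 X42.642 Y58.105
G01 X42.642 Y126.125
M5
G0 X93.981 Y53.772
M4 S227
G01 X80.053 Y54.680 F2480
G01 X74.200 Y46.438
G01 X84.298 Y50.620
M5
G0 X221.487 Y211.568
M4 S227
G01 X87.744 Y112.627 F2480
M5
G0 X71.895 Y153.130
M4 S227
G01 X97.123 Y153.130 F2480
G01 X97.123 Y71.688
G01 X71.895 Y71.688
G01 X71.895 Y153.130
M5
G0 X0.000 Y0.000

Since the viewBox matches the mm dimensions, user units are millimetres directly. The only transform is the Y-flip y_m = 245.713 − y_svg.

Shape 1 is a rectangle drawn with `<polygon>`. Its stroke #000000 means engrave at S227, F2480. After flipping Y the toolpath is (42.642,126.125) → (62.483,126.125) → (62.483,58.105) → (42.642,58.105) → (42.642,126.125), returning to the start.

Shape 2 is a cubic bezier drawn with `<path>`. Its stroke #000000 means engrave at S227, F2480. After flipping Y the toolpath is (93.981,53.772) → (80.053,54.680) → (74.200,46.438) → (84.298,50.620).

Shape 3 is a line segment drawn with `<polyline>`. Its stroke #000000 means engrave at S227, F2480. After flipping Y the toolpath is (221.487,211.568) → (87.744,112.627).

Shape 4 is a rectangle drawn with `<polygon>`. Its stroke #000000 means engrave at S227, F2480. After flipping Y the toolpath is (71.895,153.130) → (97.123,153.130) → (97.123,71.688) → (71.895,71.688) → (71.895,153.130), returning to the start.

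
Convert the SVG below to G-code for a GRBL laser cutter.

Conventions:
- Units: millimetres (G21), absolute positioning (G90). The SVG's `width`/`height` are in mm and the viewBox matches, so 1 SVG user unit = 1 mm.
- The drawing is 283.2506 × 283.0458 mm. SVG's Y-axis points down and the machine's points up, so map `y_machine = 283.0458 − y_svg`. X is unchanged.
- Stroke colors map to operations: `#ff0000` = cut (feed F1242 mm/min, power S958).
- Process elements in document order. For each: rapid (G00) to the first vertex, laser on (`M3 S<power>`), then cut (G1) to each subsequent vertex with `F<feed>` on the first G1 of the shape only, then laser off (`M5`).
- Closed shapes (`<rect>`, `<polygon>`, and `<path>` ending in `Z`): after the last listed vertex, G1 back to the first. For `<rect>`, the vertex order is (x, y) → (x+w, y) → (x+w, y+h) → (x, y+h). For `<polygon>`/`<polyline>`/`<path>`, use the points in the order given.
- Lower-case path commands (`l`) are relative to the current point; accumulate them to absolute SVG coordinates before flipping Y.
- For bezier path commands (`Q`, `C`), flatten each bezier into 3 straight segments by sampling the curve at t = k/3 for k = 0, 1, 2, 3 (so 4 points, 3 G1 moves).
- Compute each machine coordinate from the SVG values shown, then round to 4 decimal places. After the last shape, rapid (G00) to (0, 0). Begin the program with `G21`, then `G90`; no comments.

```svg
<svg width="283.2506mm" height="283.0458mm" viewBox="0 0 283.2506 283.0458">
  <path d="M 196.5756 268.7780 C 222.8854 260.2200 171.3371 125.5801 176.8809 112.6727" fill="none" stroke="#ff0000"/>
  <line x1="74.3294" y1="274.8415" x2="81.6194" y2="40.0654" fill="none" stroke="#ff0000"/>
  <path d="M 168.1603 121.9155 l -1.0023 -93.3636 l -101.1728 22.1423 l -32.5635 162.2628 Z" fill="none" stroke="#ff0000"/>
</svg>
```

1 u = 1 mm; y_m = 283.0458 − y.

[1] `<path>` cubic bezier, #ff0000→cut S958 F1242: (196.5756,14.2678) → (201.9309,55.6748) → (185.3696,126.0665) → (176.8809,170.3731)

[2] `<line>` line segment, #ff0000→cut S958 F1242: (74.3294,8.2043) → (81.6194,242.9804)

[3] `<path>` closed polygon, #ff0000→cut S958 F1242: (168.1603,161.1303) → (167.1580,254.4939) → (65.9852,232.3516) → (33.4217,70.0888) → (168.1603,161.1303) (closed)

G21
G90
G00 X196.5756 Y14.2678
M3 S958
G1 X201.9309 Y55.6748 F1242
G1 X185.3696 Y126.0665
G1 X176.8809 Y170.3731
M5
G00 X74.3294 Y8.2043
M3 S958
G1 X81.6194 Y242.9804 F1242
M5
G00 X168.1603 Y161.1303
M3 S958
G1 X167.1580 Y254.4939 F1242
G1 X65.9852 Y232.3516
G1 X33.4217 Y70.0888
G1 X168.1603 Y161.1303
M5
G00 X0.0000 Y0.0000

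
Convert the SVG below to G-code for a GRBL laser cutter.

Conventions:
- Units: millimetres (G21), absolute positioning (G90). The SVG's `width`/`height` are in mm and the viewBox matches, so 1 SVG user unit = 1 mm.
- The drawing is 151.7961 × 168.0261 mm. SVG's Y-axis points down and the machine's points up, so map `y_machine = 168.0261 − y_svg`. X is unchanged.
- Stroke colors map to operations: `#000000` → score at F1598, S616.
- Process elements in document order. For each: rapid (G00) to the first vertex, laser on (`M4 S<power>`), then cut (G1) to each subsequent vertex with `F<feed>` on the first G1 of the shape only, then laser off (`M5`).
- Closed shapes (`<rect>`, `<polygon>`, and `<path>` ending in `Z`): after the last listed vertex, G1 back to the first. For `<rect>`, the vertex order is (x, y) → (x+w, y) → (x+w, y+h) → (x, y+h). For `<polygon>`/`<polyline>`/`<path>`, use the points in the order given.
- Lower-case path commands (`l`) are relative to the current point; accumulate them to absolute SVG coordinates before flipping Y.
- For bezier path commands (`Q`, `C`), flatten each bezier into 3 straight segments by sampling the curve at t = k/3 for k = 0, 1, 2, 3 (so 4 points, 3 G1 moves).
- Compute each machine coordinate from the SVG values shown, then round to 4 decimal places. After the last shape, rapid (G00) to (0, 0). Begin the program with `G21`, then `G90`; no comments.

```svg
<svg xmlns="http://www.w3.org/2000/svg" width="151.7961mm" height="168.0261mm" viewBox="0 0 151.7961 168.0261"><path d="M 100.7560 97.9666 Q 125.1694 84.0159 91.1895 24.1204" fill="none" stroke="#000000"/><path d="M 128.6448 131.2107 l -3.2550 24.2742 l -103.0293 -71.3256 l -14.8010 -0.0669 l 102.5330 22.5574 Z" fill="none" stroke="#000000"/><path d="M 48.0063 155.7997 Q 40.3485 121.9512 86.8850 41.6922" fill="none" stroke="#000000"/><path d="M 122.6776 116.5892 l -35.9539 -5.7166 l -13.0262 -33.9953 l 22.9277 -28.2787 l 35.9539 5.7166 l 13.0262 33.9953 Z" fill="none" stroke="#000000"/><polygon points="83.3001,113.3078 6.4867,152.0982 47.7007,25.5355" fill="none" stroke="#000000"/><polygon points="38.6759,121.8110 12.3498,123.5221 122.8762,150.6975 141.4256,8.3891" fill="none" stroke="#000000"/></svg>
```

G21
G90
G00 X100.7560 Y70.0595
M4 S616
G1 X110.5435 Y84.4649 F1598
G1 X107.3546 Y109.0803
G1 X91.1895 Y143.9057
M5
G00 X128.6448 Y36.8154
M4 S616
G1 X125.3898 Y12.5412 F1598
G1 X22.3605 Y83.8668
G1 X7.5595 Y83.9337
G1 X110.0925 Y61.3763
G1 X128.6448 Y36.8154
M5
G00 X48.0063 Y12.2264
M4 S616
G1 X48.9227 Y39.9488 F1598
G1 X61.8823 Y77.9846
G1 X86.8850 Y126.3339
M5
G00 X122.6776 Y51.4369
M4 S616
G1 X86.7237 Y57.1535 F1598
G1 X73.6975 Y91.1488
G1 X96.6252 Y119.4275
G1 X132.5791 Y113.7109
G1 X145.6053 Y79.7156
G1 X122.6776 Y51.4369
M5
G00 X83.3001 Y54.7183
M4 S616
G1 X6.4867 Y15.9279 F1598
G1 X47.7007 Y142.4906
G1 X83.3001 Y54.7183
M5
G00 X38.6759 Y46.2151
M4 S616
G1 X12.3498 Y44.5040 F1598
G1 X122.8762 Y17.3286
G1 X141.4256 Y159.6370
G1 X38.6759 Y46.2151
M5
G00 X0.0000 Y0.0000

1 u = 1 mm; y_m = 168.0261 − y.

[1] `<path>` quadratic bezier, #000000→score S616 F1598: (100.7560,70.0595) → (110.5435,84.4649) → (107.3546,109.0803) → (91.1895,143.9057)

[2] `<path>` closed polygon, #000000→score S616 F1598: (128.6448,36.8154) → (125.3898,12.5412) → (22.3605,83.8668) → (7.5595,83.9337) → (110.0925,61.3763) → (128.6448,36.8154) (closed)

[3] `<path>` quadratic bezier, #000000→score S616 F1598: (48.0063,12.2264) → (48.9227,39.9488) → (61.8823,77.9846) → (86.8850,126.3339)

[4] `<path>` regular polygon, #000000→score S616 F1598: (122.6776,51.4369) → (86.7237,57.1535) → (73.6975,91.1488) → (96.6252,119.4275) → (132.5791,113.7109) → (145.6053,79.7156) → (122.6776,51.4369) (closed)

[5] `<polygon>` closed polygon, #000000→score S616 F1598: (83.3001,54.7183) → (6.4867,15.9279) → (47.7007,142.4906) → (83.3001,54.7183) (closed)

[6] `<polygon>` closed polygon, #000000→score S616 F1598: (38.6759,46.2151) → (12.3498,44.5040) → (122.8762,17.3286) → (141.4256,159.6370) → (38.6759,46.2151) (closed)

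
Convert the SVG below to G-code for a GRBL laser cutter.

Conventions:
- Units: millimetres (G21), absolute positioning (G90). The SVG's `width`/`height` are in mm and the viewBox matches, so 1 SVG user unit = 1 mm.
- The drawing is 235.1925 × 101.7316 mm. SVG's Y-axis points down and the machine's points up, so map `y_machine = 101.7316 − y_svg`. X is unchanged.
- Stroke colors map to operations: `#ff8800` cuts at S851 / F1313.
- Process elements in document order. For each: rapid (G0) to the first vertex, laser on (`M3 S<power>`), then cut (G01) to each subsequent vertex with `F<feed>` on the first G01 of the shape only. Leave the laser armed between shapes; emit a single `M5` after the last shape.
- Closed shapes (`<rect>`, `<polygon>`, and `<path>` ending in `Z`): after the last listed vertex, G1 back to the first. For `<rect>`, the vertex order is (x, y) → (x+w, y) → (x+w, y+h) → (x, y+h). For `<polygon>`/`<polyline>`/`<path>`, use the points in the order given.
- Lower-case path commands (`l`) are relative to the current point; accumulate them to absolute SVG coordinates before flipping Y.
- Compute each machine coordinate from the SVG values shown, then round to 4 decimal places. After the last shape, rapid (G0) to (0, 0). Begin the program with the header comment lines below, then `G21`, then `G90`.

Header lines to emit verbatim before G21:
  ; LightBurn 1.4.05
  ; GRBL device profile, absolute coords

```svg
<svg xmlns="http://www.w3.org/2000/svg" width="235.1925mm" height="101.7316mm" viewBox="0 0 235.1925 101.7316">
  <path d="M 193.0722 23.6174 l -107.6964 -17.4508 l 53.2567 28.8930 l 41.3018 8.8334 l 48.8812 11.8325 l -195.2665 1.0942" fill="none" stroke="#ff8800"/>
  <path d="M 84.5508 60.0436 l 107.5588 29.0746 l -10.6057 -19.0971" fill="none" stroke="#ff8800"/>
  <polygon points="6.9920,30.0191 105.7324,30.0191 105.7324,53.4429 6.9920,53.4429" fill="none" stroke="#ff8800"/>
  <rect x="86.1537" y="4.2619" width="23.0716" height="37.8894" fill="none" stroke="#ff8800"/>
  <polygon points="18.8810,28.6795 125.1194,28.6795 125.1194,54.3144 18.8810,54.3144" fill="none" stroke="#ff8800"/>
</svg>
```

viewBox `0 0 235.1925 101.7316` with mm width/height → 1 unit = 1 mm. Flip: y_m = 101.7316 − y_svg.

**Shape 1** — `<path>` open polyline, stroke `#ff8800` → cut (S851, F1313). Machine vertices: (193.0722,78.1142) → (85.3758,95.5650) → (138.6325,66.6720) → (179.9343,57.8386) → (228.8155,46.0061) → (33.5490,44.9119). Open path.

**Shape 2** — `<path>` open polyline, stroke `#ff8800` → cut (S851, F1313). Machine vertices: (84.5508,41.6880) → (192.1096,12.6134) → (181.5039,31.7105). Open path.

**Shape 3** — `<polygon>` rectangle, stroke `#ff8800` → cut (S851, F1313). Machine vertices: (6.9920,71.7125) → (105.7324,71.7125) → (105.7324,48.2887) → (6.9920,48.2887) → (6.9920,71.7125). Closed: final G1 returns to the first vertex.

**Shape 4** — `<rect>` rectangle, stroke `#ff8800` → cut (S851, F1313). Machine vertices: (86.1537,97.4697) → (109.2253,97.4697) → (109.2253,59.5803) → (86.1537,59.5803) → (86.1537,97.4697). Closed: final G1 returns to the first vertex.

**Shape 5** — `<polygon>` rectangle, stroke `#ff8800` → cut (S851, F1313). Machine vertices: (18.8810,73.0521) → (125.1194,73.0521) → (125.1194,47.4172) → (18.8810,47.4172) → (18.8810,73.0521). Closed: final G1 returns to the first vertex.

; LightBurn 1.4.05
; GRBL device profile, absolute coords
G21
G90
G0 X193.0722 Y78.1142
M3 S851
G01 X85.3758 Y95.5650 F1313
G01 X138.6325 Y66.6720
G01 X179.9343 Y57.8386
G01 X228.8155 Y46.0061
G01 X33.5490 Y44.9119
G0 X84.5508 Y41.6880
M3 S851
G01 X192.1096 Y12.6134 F1313
G01 X181.5039 Y31.7105
G0 X6.9920 Y71.7125
M3 S851
G01 X105.7324 Y71.7125 F1313
G01 X105.7324 Y48.2887
G01 X6.9920 Y48.2887
G01 X6.9920 Y71.7125
G0 X86.1537 Y97.4697
M3 S851
G01 X109.2253 Y97.4697 F1313
G01 X109.2253 Y59.5803
G01 X86.1537 Y59.5803
G01 X86.1537 Y97.4697
G0 X18.8810 Y73.0521
M3 S851
G01 X125.1194 Y73.0521 F1313
G01 X125.1194 Y47.4172
G01 X18.8810 Y47.4172
G01 X18.8810 Y73.0521
M5
G0 X0.0000 Y0.0000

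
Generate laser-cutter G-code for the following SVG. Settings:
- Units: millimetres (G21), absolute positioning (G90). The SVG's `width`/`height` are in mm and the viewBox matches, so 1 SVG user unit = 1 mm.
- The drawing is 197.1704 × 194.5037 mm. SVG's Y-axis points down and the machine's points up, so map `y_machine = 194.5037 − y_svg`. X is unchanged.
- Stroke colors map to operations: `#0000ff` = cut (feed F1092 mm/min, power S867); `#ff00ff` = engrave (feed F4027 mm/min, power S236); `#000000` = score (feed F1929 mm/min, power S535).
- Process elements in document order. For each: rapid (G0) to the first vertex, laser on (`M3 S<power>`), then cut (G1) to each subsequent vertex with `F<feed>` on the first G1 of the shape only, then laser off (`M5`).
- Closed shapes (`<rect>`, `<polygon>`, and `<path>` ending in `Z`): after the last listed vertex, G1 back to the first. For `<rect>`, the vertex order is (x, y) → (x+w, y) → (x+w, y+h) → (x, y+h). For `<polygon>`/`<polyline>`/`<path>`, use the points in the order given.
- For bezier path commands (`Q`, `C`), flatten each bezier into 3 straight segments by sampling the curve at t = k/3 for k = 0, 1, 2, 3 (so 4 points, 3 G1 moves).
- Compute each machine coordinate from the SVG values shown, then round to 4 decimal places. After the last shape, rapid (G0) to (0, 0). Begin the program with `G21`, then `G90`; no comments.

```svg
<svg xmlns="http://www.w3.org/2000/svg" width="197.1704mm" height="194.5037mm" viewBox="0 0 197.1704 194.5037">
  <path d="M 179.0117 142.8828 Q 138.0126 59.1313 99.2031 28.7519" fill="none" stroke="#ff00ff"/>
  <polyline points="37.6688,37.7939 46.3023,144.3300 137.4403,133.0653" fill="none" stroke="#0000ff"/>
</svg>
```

G21
G90
G0 X179.0117 Y51.6209
M3 S236
G1 X151.9223 Y101.5250 F4027
G1 X125.3194 Y139.5686
G1 X99.2031 Y165.7518
M5
G0 X37.6688 Y156.7098
M3 S867
G1 X46.3023 Y50.1737 F1092
G1 X137.4403 Y61.4384
M5
G0 X0.0000 Y0.0000

viewBox `0 0 197.1704 194.5037` with mm width/height → 1 unit = 1 mm. Flip: y_m = 194.5037 − y_svg.

**Shape 1** — `<path>` quadratic bezier, stroke `#ff00ff` → engrave (S236, F4027). Control points (SVG): P0=(179.0117,142.8828), P1=(138.0126,59.1313), P2=(99.2031,28.7519); sampled at t=k/3. Machine vertices: (179.0117,51.6209) → (151.9223,101.5250) → (125.3194,139.5686) → (99.2031,165.7518). Open path.

**Shape 2** — `<polyline>` open polyline, stroke `#0000ff` → cut (S867, F1092). Machine vertices: (37.6688,156.7098) → (46.3023,50.1737) → (137.4403,61.4384). Open path.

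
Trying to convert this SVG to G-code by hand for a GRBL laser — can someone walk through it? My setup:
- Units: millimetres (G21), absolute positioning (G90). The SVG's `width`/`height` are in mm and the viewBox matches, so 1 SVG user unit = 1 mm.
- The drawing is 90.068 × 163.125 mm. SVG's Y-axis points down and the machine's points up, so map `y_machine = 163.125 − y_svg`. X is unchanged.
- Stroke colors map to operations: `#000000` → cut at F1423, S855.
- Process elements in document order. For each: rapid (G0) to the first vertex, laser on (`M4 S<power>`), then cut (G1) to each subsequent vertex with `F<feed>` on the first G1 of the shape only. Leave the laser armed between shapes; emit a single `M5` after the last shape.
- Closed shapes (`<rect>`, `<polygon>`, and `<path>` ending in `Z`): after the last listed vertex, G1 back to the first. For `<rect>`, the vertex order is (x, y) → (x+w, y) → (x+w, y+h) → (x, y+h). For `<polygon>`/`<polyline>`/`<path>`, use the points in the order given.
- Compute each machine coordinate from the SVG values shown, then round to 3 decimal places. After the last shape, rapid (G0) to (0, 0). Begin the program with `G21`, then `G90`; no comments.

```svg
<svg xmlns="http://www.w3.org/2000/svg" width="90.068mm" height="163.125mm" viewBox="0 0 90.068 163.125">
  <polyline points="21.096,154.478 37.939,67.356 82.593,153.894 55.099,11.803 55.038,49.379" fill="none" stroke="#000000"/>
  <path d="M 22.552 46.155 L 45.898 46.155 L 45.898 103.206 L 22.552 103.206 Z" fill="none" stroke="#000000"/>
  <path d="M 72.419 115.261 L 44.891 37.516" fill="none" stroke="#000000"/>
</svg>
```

Since the viewBox matches the mm dimensions, user units are millimetres directly. The only transform is the Y-flip y_m = 163.125 − y_svg.

Shape 1 is a open polyline drawn with `<polyline>`. Its stroke #000000 means cut at S855, F1423. After flipping Y the toolpath is (21.096,8.647) → (37.939,95.769) → (82.593,9.231) → (55.099,151.322) → (55.038,113.746).

Shape 2 is a rectangle drawn with `<path>`. Its stroke #000000 means cut at S855, F1423. After flipping Y the toolpath is (22.552,116.970) → (45.898,116.970) → (45.898,59.919) → (22.552,59.919) → (22.552,116.970), returning to the start.

Shape 3 is a line segment drawn with `<path>`. Its stroke #000000 means cut at S855, F1423. After flipping Y the toolpath is (72.419,47.864) → (44.891,125.609).

G21
G90
G0 X21.096 Y8.647
M4 S855
G1 X37.939 Y95.769 F1423
G1 X82.593 Y9.231
G1 X55.099 Y151.322
G1 X55.038 Y113.746
G0 X22.552 Y116.970
M4 S855
G1 X45.898 Y116.970 F1423
G1 X45.898 Y59.919
G1 X22.552 Y59.919
G1 X22.552 Y116.970
G0 X72.419 Y47.864
M4 S855
G1 X44.891 Y125.609 F1423
M5
G0 X0.000 Y0.000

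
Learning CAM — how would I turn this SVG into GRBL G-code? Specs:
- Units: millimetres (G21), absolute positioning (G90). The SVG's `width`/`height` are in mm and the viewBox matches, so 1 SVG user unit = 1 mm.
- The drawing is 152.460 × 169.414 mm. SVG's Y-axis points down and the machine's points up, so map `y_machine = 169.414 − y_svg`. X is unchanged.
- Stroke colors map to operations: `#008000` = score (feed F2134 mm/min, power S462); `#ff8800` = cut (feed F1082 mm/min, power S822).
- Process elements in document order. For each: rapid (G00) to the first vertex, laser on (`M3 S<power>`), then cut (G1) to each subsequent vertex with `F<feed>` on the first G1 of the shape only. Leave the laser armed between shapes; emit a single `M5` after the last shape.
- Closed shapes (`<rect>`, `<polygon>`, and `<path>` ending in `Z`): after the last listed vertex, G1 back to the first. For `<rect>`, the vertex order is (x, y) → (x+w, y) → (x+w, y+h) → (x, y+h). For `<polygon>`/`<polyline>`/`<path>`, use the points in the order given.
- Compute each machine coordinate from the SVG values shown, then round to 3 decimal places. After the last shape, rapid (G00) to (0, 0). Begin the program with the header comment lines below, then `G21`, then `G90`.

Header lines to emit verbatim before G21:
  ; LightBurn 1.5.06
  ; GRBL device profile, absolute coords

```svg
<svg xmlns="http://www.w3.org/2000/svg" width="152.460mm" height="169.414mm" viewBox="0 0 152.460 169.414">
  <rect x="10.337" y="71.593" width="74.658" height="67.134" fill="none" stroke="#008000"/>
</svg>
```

; LightBurn 1.5.06
; GRBL device profile, absolute coords
G21
G90
G00 X10.337 Y97.821
M3 S462
G1 X84.995 Y97.821 F2134
G1 X84.995 Y30.687
G1 X10.337 Y30.687
G1 X10.337 Y97.821
M5
G00 X0.000 Y0.000

1 u = 1 mm; y_m = 169.414 − y.

[1] `<rect>` rectangle, #008000→score S462 F2134: (10.337,97.821) → (84.995,97.821) → (84.995,30.687) → (10.337,30.687) → (10.337,97.821) (closed)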